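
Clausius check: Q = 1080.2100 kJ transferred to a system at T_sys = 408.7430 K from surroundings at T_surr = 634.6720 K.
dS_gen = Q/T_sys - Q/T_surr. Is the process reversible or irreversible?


dS_sys = 1080.2100/408.7430 = 2.6428 kJ/K
dS_surr = -1080.2100/634.6720 = -1.7020 kJ/K
dS_gen = 2.6428 - 1.7020 = 0.9408 kJ/K (irreversible)

dS_gen = 0.9408 kJ/K, irreversible


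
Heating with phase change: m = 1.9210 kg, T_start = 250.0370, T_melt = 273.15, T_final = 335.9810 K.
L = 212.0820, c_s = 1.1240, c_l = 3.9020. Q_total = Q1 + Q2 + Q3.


Q1 (sensible, solid) = 1.9210 * 1.1240 * 23.1130 = 49.9057 kJ
Q2 (latent) = 1.9210 * 212.0820 = 407.4095 kJ
Q3 (sensible, liquid) = 1.9210 * 3.9020 * 62.8310 = 470.9650 kJ
Q_total = 928.2802 kJ

928.2802 kJ


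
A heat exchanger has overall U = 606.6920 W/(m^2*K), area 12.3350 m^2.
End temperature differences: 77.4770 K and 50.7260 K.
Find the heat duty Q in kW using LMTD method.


LMTD = 63.1601 K
Q = 606.6920 * 12.3350 * 63.1601 = 472661.7176 W = 472.6617 kW

472.6617 kW


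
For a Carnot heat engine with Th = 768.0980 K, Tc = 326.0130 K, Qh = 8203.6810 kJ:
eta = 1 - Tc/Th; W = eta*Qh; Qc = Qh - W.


eta = 1 - 326.0130/768.0980 = 0.5756
W = 0.5756 * 8203.6810 = 4721.6948 kJ
Qc = 8203.6810 - 4721.6948 = 3481.9862 kJ

eta = 57.5558%, W = 4721.6948 kJ, Qc = 3481.9862 kJ


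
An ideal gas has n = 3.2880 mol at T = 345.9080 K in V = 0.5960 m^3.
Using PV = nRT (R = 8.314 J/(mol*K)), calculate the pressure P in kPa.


P = nRT/V = 3.2880 * 8.314 * 345.9080 / 0.5960
= 9455.8905 / 0.5960 = 15865.5881 Pa = 15.8656 kPa

15.8656 kPa


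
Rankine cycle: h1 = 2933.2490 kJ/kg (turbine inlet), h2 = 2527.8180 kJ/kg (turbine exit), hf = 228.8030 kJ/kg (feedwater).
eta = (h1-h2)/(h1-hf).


W = 405.4310 kJ/kg
Q_in = 2704.4460 kJ/kg
eta = 0.1499 = 14.9913%

eta = 14.9913%


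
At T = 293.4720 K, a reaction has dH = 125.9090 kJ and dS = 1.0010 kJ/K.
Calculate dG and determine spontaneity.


T*dS = 293.4720 * 1.0010 = 293.7655 kJ
dG = 125.9090 - 293.7655 = -167.8565 kJ (spontaneous)

dG = -167.8565 kJ, spontaneous


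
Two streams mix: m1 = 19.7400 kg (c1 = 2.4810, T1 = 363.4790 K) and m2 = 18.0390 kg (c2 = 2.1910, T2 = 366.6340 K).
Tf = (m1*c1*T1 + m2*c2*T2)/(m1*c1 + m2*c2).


num = 32292.0024
den = 88.4984
Tf = 364.8880 K

364.8880 K


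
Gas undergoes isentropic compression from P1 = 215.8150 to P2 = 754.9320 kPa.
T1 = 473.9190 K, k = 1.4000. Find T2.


(k-1)/k = 0.2857
(P2/P1)^exp = 1.4301
T2 = 473.9190 * 1.4301 = 677.7711 K

677.7711 K


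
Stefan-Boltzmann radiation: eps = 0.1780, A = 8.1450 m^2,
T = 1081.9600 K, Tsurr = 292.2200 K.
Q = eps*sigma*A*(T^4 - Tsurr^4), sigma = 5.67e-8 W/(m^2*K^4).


T^4 = 1.3704e+12
Tsurr^4 = 7.2919e+09
Q = 0.1780 * 5.67e-8 * 8.1450 * 1.3631e+12 = 112052.5930 W

112052.5930 W


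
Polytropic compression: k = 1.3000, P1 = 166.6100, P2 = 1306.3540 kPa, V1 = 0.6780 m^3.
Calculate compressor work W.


(k-1)/k = 0.2308
(P2/P1)^exp = 1.6084
W = 4.3333 * 166.6100 * 0.6780 * (1.6084 - 1) = 297.8059 kJ

297.8059 kJ


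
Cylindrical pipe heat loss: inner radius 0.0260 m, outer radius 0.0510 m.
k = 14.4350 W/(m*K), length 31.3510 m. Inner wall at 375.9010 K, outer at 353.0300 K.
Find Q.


dT = 22.8710 K
ln(ro/ri) = 0.6737
Q = 2*pi*14.4350*31.3510*22.8710 / 0.6737 = 96526.7993 W

96526.7993 W


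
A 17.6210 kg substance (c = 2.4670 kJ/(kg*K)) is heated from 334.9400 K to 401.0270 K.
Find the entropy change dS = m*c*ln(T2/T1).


T2/T1 = 1.1973
ln(T2/T1) = 0.1801
dS = 17.6210 * 2.4670 * 0.1801 = 7.8281 kJ/K

7.8281 kJ/K


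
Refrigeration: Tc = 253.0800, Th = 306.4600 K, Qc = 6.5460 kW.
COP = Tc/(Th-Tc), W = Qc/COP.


COP = 253.0800 / 53.3800 = 4.7411
W = 6.5460 / 4.7411 = 1.3807 kW

COP = 4.7411, W = 1.3807 kW


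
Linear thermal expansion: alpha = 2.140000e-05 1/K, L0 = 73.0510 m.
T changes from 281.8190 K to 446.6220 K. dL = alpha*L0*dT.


dT = 164.8030 K
dL = 2.140000e-05 * 73.0510 * 164.8030 = 0.257635 m
L_final = 73.308635 m

dL = 0.257635 m


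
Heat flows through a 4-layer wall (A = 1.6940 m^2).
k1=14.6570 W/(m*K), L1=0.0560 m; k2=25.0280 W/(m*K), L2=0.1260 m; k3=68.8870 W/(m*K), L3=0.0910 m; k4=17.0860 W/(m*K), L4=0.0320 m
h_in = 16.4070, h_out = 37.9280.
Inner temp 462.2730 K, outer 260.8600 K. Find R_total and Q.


R_conv_in = 1/(16.4070*1.6940) = 0.0360
R_1 = 0.0560/(14.6570*1.6940) = 0.0023
R_2 = 0.1260/(25.0280*1.6940) = 0.0030
R_3 = 0.0910/(68.8870*1.6940) = 0.0008
R_4 = 0.0320/(17.0860*1.6940) = 0.0011
R_conv_out = 1/(37.9280*1.6940) = 0.0156
R_total = 0.0587 K/W
Q = 201.4130 / 0.0587 = 3433.7652 W

R_total = 0.0587 K/W, Q = 3433.7652 W


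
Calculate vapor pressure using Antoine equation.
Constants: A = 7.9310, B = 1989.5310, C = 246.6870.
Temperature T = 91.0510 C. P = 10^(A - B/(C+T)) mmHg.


C+T = 337.7380
B/(C+T) = 5.8908
log10(P) = 7.9310 - 5.8908 = 2.0402
P = 10^2.0402 = 109.7103 mmHg

109.7103 mmHg


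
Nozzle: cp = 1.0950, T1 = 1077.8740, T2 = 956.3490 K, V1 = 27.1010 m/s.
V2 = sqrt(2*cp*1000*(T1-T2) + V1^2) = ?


dT = 121.5250 K
2*cp*1000*dT = 266139.7500
V1^2 = 734.4642
V2 = sqrt(266874.2142) = 516.5987 m/s

516.5987 m/s


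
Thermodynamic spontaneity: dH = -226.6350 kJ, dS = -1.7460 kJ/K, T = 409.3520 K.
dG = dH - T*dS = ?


T*dS = 409.3520 * -1.7460 = -714.7286 kJ
dG = -226.6350 + 714.7286 = 488.0936 kJ (non-spontaneous)

dG = 488.0936 kJ, non-spontaneous


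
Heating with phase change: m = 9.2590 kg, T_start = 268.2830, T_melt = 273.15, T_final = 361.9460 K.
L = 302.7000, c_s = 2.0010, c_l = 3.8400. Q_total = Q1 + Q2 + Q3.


Q1 (sensible, solid) = 9.2590 * 2.0010 * 4.8670 = 90.1722 kJ
Q2 (latent) = 9.2590 * 302.7000 = 2802.6993 kJ
Q3 (sensible, liquid) = 9.2590 * 3.8400 * 88.7960 = 3157.1027 kJ
Q_total = 6049.9742 kJ

6049.9742 kJ


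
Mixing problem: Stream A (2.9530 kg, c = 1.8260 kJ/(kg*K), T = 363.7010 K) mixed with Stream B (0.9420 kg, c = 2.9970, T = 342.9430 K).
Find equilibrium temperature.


num = 2929.3283
den = 8.2154
Tf = 356.5676 K

356.5676 K


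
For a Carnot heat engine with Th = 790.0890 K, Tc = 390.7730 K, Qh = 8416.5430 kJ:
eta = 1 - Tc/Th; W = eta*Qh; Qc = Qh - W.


eta = 1 - 390.7730/790.0890 = 0.5054
W = 0.5054 * 8416.5430 = 4253.7743 kJ
Qc = 8416.5430 - 4253.7743 = 4162.7687 kJ

eta = 50.5406%, W = 4253.7743 kJ, Qc = 4162.7687 kJ


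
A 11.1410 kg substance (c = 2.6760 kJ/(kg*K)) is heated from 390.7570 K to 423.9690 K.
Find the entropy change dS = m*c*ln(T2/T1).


T2/T1 = 1.0850
ln(T2/T1) = 0.0816
dS = 11.1410 * 2.6760 * 0.0816 = 2.4320 kJ/K

2.4320 kJ/K


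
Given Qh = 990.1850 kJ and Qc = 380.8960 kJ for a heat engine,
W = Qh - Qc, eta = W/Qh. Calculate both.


W = 990.1850 - 380.8960 = 609.2890 kJ
eta = 609.2890 / 990.1850 = 0.6153 = 61.5328%

W = 609.2890 kJ, eta = 61.5328%


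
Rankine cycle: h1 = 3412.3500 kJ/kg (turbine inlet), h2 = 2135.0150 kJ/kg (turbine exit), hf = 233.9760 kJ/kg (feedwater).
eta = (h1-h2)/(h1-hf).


W = 1277.3350 kJ/kg
Q_in = 3178.3740 kJ/kg
eta = 0.4019 = 40.1883%

eta = 40.1883%


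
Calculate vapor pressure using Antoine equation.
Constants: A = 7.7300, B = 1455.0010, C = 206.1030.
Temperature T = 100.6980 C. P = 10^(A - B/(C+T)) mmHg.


C+T = 306.8010
B/(C+T) = 4.7425
log10(P) = 7.7300 - 4.7425 = 2.9875
P = 10^2.9875 = 971.6480 mmHg

971.6480 mmHg


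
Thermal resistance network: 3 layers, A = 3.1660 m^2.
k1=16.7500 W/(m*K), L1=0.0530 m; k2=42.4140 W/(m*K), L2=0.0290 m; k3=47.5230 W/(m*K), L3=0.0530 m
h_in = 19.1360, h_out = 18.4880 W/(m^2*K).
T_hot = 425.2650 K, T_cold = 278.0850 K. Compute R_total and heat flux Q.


R_conv_in = 1/(19.1360*3.1660) = 0.0165
R_1 = 0.0530/(16.7500*3.1660) = 0.0010
R_2 = 0.0290/(42.4140*3.1660) = 0.0002
R_3 = 0.0530/(47.5230*3.1660) = 0.0004
R_conv_out = 1/(18.4880*3.1660) = 0.0171
R_total = 0.0352 K/W
Q = 147.1800 / 0.0352 = 4186.2600 W

R_total = 0.0352 K/W, Q = 4186.2600 W


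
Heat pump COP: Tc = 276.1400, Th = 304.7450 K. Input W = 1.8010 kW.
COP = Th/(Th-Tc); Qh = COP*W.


COP = 304.7450 / 28.6050 = 10.6536
Qh = 10.6536 * 1.8010 = 19.1871 kW

COP = 10.6536, Qh = 19.1871 kW


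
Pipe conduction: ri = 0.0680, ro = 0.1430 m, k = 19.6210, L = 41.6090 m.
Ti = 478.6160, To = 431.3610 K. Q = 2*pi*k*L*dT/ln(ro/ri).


dT = 47.2550 K
ln(ro/ri) = 0.7433
Q = 2*pi*19.6210*41.6090*47.2550 / 0.7433 = 326099.6594 W

326099.6594 W


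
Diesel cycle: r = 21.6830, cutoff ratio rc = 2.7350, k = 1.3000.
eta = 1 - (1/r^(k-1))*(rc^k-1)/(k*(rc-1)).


r^(k-1) = 2.5167
rc^k = 3.6987
eta = 0.5246 = 52.4588%

52.4588%


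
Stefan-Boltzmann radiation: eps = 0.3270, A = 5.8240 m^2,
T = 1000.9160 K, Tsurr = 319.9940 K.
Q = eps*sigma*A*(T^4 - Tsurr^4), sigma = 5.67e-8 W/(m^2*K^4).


T^4 = 1.0037e+12
Tsurr^4 = 1.0485e+10
Q = 0.3270 * 5.67e-8 * 5.8240 * 9.9318e+11 = 107246.2018 W

107246.2018 W


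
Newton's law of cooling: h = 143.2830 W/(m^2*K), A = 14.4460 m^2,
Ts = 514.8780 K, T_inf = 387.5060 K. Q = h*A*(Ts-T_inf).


dT = 127.3720 K
Q = 143.2830 * 14.4460 * 127.3720 = 263642.9999 W

263642.9999 W


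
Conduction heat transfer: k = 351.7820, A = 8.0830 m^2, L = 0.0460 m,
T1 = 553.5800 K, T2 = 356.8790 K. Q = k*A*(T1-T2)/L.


dT = 196.7010 K
Q = 351.7820 * 8.0830 * 196.7010 / 0.0460 = 1.2159e+07 W

1.2159e+07 W


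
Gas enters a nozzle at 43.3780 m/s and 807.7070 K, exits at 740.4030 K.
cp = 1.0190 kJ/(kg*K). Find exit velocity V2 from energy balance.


dT = 67.3040 K
2*cp*1000*dT = 137165.5520
V1^2 = 1881.6509
V2 = sqrt(139047.2029) = 372.8903 m/s

372.8903 m/s


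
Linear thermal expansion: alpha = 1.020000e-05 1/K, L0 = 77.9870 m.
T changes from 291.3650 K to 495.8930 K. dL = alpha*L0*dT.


dT = 204.5280 K
dL = 1.020000e-05 * 77.9870 * 204.5280 = 0.162695 m
L_final = 78.149695 m

dL = 0.162695 m


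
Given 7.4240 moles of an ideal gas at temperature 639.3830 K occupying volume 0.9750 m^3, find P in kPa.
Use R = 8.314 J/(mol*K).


P = nRT/V = 7.4240 * 8.314 * 639.3830 / 0.9750
= 39464.7239 / 0.9750 = 40476.6399 Pa = 40.4766 kPa

40.4766 kPa


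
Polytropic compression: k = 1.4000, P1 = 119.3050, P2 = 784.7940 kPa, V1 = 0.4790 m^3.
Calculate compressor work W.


(k-1)/k = 0.2857
(P2/P1)^exp = 1.7129
W = 3.5000 * 119.3050 * 0.4790 * (1.7129 - 1) = 142.5985 kJ

142.5985 kJ


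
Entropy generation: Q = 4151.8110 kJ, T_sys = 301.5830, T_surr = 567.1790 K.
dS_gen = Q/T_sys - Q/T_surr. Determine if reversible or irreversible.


dS_sys = 4151.8110/301.5830 = 13.7667 kJ/K
dS_surr = -4151.8110/567.1790 = -7.3201 kJ/K
dS_gen = 13.7667 - 7.3201 = 6.4466 kJ/K (irreversible)

dS_gen = 6.4466 kJ/K, irreversible


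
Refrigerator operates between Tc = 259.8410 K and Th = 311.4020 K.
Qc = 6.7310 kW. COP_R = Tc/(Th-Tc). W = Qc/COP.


COP = 259.8410 / 51.5610 = 5.0395
W = 6.7310 / 5.0395 = 1.3357 kW

COP = 5.0395, W = 1.3357 kW


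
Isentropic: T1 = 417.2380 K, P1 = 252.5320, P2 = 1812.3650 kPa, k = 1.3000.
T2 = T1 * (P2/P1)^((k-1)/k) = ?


(k-1)/k = 0.2308
(P2/P1)^exp = 1.5759
T2 = 417.2380 * 1.5759 = 657.5155 K

657.5155 K


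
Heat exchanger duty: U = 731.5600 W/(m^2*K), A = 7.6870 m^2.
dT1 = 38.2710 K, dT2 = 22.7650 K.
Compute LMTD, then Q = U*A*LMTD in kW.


LMTD = 29.8498 K
Q = 731.5600 * 7.6870 * 29.8498 = 167860.1776 W = 167.8602 kW

167.8602 kW


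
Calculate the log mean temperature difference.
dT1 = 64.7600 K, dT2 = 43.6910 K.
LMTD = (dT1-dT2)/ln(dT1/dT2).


dT1/dT2 = 1.4822
ln(dT1/dT2) = 0.3935
LMTD = 21.0690 / 0.3935 = 53.5363 K

53.5363 K


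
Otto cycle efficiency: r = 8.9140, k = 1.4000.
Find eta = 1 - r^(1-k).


r^(k-1) = 2.3990
eta = 1 - 1/2.3990 = 0.5832 = 58.3159%

58.3159%


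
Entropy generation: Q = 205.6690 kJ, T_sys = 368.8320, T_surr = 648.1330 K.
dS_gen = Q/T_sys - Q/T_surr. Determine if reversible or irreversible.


dS_sys = 205.6690/368.8320 = 0.5576 kJ/K
dS_surr = -205.6690/648.1330 = -0.3173 kJ/K
dS_gen = 0.5576 - 0.3173 = 0.2403 kJ/K (irreversible)

dS_gen = 0.2403 kJ/K, irreversible


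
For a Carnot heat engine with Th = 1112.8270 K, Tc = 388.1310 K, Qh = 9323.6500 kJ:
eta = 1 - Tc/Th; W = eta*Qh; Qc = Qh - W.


eta = 1 - 388.1310/1112.8270 = 0.6512
W = 0.6512 * 9323.6500 = 6071.7541 kJ
Qc = 9323.6500 - 6071.7541 = 3251.8959 kJ

eta = 65.1221%, W = 6071.7541 kJ, Qc = 3251.8959 kJ


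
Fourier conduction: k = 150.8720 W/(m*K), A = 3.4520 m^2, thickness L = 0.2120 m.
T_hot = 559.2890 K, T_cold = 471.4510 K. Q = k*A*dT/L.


dT = 87.8380 K
Q = 150.8720 * 3.4520 * 87.8380 / 0.2120 = 215787.3652 W

215787.3652 W


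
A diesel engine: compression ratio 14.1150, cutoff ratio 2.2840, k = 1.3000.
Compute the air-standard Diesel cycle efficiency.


r^(k-1) = 2.2126
rc^k = 2.9262
eta = 0.4785 = 47.8457%

47.8457%


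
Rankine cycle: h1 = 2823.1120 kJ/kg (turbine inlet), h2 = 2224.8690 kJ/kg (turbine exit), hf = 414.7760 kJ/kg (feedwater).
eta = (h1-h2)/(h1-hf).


W = 598.2430 kJ/kg
Q_in = 2408.3360 kJ/kg
eta = 0.2484 = 24.8405%

eta = 24.8405%


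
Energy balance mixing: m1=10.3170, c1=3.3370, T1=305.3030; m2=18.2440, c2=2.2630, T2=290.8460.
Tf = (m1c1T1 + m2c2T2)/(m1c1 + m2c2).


num = 22518.8375
den = 75.7140
Tf = 297.4197 K

297.4197 K


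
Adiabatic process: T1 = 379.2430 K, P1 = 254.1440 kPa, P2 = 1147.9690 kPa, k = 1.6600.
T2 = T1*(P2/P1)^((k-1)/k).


(k-1)/k = 0.3976
(P2/P1)^exp = 1.8212
T2 = 379.2430 * 1.8212 = 690.6845 K

690.6845 K


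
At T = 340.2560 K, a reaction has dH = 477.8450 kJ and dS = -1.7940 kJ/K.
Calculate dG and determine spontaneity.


T*dS = 340.2560 * -1.7940 = -610.4193 kJ
dG = 477.8450 + 610.4193 = 1088.2643 kJ (non-spontaneous)

dG = 1088.2643 kJ, non-spontaneous


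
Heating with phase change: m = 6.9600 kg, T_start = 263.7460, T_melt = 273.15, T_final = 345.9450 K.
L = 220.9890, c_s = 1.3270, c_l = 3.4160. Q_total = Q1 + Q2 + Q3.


Q1 (sensible, solid) = 6.9600 * 1.3270 * 9.4040 = 86.8546 kJ
Q2 (latent) = 6.9600 * 220.9890 = 1538.0834 kJ
Q3 (sensible, liquid) = 6.9600 * 3.4160 * 72.7950 = 1730.7273 kJ
Q_total = 3355.6654 kJ

3355.6654 kJ


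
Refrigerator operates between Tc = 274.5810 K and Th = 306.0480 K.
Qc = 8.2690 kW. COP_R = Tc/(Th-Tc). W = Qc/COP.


COP = 274.5810 / 31.4670 = 8.7260
W = 8.2690 / 8.7260 = 0.9476 kW

COP = 8.7260, W = 0.9476 kW


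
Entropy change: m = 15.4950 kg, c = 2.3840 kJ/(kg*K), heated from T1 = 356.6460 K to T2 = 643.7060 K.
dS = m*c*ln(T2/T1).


T2/T1 = 1.8049
ln(T2/T1) = 0.5905
dS = 15.4950 * 2.3840 * 0.5905 = 21.8131 kJ/K

21.8131 kJ/K


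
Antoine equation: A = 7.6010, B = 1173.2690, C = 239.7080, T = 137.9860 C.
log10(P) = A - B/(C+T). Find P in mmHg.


C+T = 377.6940
B/(C+T) = 3.1064
log10(P) = 7.6010 - 3.1064 = 4.4946
P = 10^4.4946 = 31231.9464 mmHg

31231.9464 mmHg


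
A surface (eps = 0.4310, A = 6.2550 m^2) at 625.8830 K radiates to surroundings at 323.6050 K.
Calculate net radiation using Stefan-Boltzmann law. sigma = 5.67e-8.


T^4 = 1.5345e+11
Tsurr^4 = 1.0966e+10
Q = 0.4310 * 5.67e-8 * 6.2550 * 1.4249e+11 = 21780.0533 W

21780.0533 W


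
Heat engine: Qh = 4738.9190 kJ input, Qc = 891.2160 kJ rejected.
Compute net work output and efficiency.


W = 4738.9190 - 891.2160 = 3847.7030 kJ
eta = 3847.7030 / 4738.9190 = 0.8119 = 81.1937%

W = 3847.7030 kJ, eta = 81.1937%


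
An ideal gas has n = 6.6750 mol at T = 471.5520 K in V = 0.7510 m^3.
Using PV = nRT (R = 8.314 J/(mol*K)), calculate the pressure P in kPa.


P = nRT/V = 6.6750 * 8.314 * 471.5520 / 0.7510
= 26169.2262 / 0.7510 = 34845.8405 Pa = 34.8458 kPa

34.8458 kPa


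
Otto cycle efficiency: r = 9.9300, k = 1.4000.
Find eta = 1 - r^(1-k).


r^(k-1) = 2.5048
eta = 1 - 1/2.5048 = 0.6008 = 60.0773%

60.0773%


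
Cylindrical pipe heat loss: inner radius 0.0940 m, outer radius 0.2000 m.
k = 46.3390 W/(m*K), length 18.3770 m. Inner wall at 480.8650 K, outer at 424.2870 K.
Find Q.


dT = 56.5780 K
ln(ro/ri) = 0.7550
Q = 2*pi*46.3390*18.3770*56.5780 / 0.7550 = 400948.6818 W

400948.6818 W


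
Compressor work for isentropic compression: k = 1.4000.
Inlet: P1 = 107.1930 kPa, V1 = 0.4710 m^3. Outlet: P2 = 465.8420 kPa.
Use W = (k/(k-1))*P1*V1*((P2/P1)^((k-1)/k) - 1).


(k-1)/k = 0.2857
(P2/P1)^exp = 1.5216
W = 3.5000 * 107.1930 * 0.4710 * (1.5216 - 1) = 92.1743 kJ

92.1743 kJ


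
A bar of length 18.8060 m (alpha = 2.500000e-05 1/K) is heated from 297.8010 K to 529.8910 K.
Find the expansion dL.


dT = 232.0900 K
dL = 2.500000e-05 * 18.8060 * 232.0900 = 0.109117 m
L_final = 18.915117 m

dL = 0.109117 m


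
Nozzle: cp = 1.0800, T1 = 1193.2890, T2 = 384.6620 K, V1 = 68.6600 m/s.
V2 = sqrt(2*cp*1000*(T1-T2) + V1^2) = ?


dT = 808.6270 K
2*cp*1000*dT = 1746634.3200
V1^2 = 4714.1956
V2 = sqrt(1751348.5156) = 1323.3852 m/s

1323.3852 m/s


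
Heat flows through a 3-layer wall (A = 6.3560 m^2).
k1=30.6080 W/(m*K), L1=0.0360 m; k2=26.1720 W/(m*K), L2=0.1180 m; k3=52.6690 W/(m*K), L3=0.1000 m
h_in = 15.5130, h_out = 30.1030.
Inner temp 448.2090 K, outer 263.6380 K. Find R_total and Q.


R_conv_in = 1/(15.5130*6.3560) = 0.0101
R_1 = 0.0360/(30.6080*6.3560) = 0.0002
R_2 = 0.1180/(26.1720*6.3560) = 0.0007
R_3 = 0.1000/(52.6690*6.3560) = 0.0003
R_conv_out = 1/(30.1030*6.3560) = 0.0052
R_total = 0.0166 K/W
Q = 184.5710 / 0.0166 = 11144.5930 W

R_total = 0.0166 K/W, Q = 11144.5930 W


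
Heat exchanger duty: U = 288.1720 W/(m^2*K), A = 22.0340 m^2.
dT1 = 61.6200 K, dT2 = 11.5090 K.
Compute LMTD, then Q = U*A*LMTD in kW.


LMTD = 29.8661 K
Q = 288.1720 * 22.0340 * 29.8661 = 189637.0588 W = 189.6371 kW

189.6371 kW


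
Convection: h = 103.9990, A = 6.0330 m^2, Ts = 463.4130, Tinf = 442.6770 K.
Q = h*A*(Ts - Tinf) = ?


dT = 20.7360 K
Q = 103.9990 * 6.0330 * 20.7360 = 13010.3049 W

13010.3049 W


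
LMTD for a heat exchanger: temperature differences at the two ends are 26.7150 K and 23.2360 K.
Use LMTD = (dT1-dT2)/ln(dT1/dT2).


dT1/dT2 = 1.1497
ln(dT1/dT2) = 0.1395
LMTD = 3.4790 / 0.1395 = 24.9351 K

24.9351 K


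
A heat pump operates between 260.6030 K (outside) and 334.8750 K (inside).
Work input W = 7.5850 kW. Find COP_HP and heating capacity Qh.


COP = 334.8750 / 74.2720 = 4.5088
Qh = 4.5088 * 7.5850 = 34.1990 kW

COP = 4.5088, Qh = 34.1990 kW


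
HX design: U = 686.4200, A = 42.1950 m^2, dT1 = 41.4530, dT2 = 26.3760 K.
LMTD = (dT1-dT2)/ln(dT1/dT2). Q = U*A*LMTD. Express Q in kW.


LMTD = 33.3484 K
Q = 686.4200 * 42.1950 * 33.3484 = 965885.8969 W = 965.8859 kW

965.8859 kW


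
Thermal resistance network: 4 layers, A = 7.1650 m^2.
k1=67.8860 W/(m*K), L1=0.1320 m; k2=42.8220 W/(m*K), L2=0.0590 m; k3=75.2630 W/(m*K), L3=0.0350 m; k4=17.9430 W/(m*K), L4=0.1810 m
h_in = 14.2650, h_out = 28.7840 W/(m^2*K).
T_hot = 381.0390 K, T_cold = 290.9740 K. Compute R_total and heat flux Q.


R_conv_in = 1/(14.2650*7.1650) = 0.0098
R_1 = 0.1320/(67.8860*7.1650) = 0.0003
R_2 = 0.0590/(42.8220*7.1650) = 0.0002
R_3 = 0.0350/(75.2630*7.1650) = 6.4904e-05
R_4 = 0.1810/(17.9430*7.1650) = 0.0014
R_conv_out = 1/(28.7840*7.1650) = 0.0048
R_total = 0.0166 K/W
Q = 90.0650 / 0.0166 = 5435.7053 W

R_total = 0.0166 K/W, Q = 5435.7053 W


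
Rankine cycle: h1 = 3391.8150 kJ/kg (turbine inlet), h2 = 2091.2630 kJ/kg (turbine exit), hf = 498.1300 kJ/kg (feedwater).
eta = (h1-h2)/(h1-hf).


W = 1300.5520 kJ/kg
Q_in = 2893.6850 kJ/kg
eta = 0.4494 = 44.9445%

eta = 44.9445%


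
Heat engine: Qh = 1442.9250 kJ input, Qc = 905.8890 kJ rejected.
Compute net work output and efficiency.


W = 1442.9250 - 905.8890 = 537.0360 kJ
eta = 537.0360 / 1442.9250 = 0.3722 = 37.2186%

W = 537.0360 kJ, eta = 37.2186%


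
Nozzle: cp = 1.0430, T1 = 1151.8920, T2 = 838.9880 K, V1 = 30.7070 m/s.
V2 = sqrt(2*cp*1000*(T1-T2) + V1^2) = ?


dT = 312.9040 K
2*cp*1000*dT = 652717.7440
V1^2 = 942.9198
V2 = sqrt(653660.6638) = 808.4928 m/s

808.4928 m/s


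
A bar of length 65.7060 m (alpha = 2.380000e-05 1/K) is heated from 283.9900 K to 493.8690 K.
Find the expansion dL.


dT = 209.8790 K
dL = 2.380000e-05 * 65.7060 * 209.8790 = 0.328209 m
L_final = 66.034209 m

dL = 0.328209 m


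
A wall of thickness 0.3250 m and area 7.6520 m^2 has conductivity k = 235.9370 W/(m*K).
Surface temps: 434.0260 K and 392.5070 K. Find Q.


dT = 41.5190 K
Q = 235.9370 * 7.6520 * 41.5190 / 0.3250 = 230639.9516 W

230639.9516 W


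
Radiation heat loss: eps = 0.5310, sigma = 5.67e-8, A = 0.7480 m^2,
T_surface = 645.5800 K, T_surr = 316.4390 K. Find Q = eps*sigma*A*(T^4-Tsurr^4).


T^4 = 1.7370e+11
Tsurr^4 = 1.0027e+10
Q = 0.5310 * 5.67e-8 * 0.7480 * 1.6367e+11 = 3686.0173 W

3686.0173 W


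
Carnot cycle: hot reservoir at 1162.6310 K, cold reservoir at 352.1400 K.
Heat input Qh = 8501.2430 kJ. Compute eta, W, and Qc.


eta = 1 - 352.1400/1162.6310 = 0.6971
W = 0.6971 * 8501.2430 = 5926.3695 kJ
Qc = 8501.2430 - 5926.3695 = 2574.8735 kJ

eta = 69.7118%, W = 5926.3695 kJ, Qc = 2574.8735 kJ


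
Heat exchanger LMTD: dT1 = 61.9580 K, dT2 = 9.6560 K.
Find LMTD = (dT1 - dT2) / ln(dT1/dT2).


dT1/dT2 = 6.4165
ln(dT1/dT2) = 1.8589
LMTD = 52.3020 / 1.8589 = 28.1363 K

28.1363 K


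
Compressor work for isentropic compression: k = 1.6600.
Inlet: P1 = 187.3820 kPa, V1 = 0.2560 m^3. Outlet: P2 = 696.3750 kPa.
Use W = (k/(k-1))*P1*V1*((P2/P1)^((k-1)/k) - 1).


(k-1)/k = 0.3976
(P2/P1)^exp = 1.6853
W = 2.5152 * 187.3820 * 0.2560 * (1.6853 - 1) = 82.6801 kJ

82.6801 kJ


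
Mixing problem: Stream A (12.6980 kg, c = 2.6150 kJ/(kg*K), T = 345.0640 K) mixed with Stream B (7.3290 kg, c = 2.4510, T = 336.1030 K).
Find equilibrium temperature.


num = 17495.4889
den = 51.1686
Tf = 341.9181 K

341.9181 K


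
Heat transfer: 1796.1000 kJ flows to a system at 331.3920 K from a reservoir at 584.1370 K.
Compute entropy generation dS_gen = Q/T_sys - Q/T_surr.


dS_sys = 1796.1000/331.3920 = 5.4199 kJ/K
dS_surr = -1796.1000/584.1370 = -3.0748 kJ/K
dS_gen = 5.4199 - 3.0748 = 2.3451 kJ/K (irreversible)

dS_gen = 2.3451 kJ/K, irreversible


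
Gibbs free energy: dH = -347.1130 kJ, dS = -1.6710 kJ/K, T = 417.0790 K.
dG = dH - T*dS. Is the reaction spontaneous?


T*dS = 417.0790 * -1.6710 = -696.9390 kJ
dG = -347.1130 + 696.9390 = 349.8260 kJ (non-spontaneous)

dG = 349.8260 kJ, non-spontaneous


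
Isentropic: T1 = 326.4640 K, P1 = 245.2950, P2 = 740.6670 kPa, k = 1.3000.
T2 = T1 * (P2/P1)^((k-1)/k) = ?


(k-1)/k = 0.2308
(P2/P1)^exp = 1.2905
T2 = 326.4640 * 1.2905 = 421.2980 K

421.2980 K


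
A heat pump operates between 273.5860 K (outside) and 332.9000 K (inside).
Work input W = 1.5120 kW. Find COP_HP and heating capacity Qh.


COP = 332.9000 / 59.3140 = 5.6125
Qh = 5.6125 * 1.5120 = 8.4861 kW

COP = 5.6125, Qh = 8.4861 kW


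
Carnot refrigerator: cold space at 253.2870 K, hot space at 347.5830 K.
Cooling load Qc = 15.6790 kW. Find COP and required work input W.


COP = 253.2870 / 94.2960 = 2.6861
W = 15.6790 / 2.6861 = 5.8371 kW

COP = 2.6861, W = 5.8371 kW


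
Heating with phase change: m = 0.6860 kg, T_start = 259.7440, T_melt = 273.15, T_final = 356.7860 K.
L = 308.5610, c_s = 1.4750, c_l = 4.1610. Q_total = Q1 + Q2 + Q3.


Q1 (sensible, solid) = 0.6860 * 1.4750 * 13.4060 = 13.5649 kJ
Q2 (latent) = 0.6860 * 308.5610 = 211.6728 kJ
Q3 (sensible, liquid) = 0.6860 * 4.1610 * 83.6360 = 238.7344 kJ
Q_total = 463.9722 kJ

463.9722 kJ


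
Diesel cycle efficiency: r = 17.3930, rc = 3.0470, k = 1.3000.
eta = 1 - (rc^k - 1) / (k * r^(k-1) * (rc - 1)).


r^(k-1) = 2.3557
rc^k = 4.2563
eta = 0.4805 = 48.0538%

48.0538%


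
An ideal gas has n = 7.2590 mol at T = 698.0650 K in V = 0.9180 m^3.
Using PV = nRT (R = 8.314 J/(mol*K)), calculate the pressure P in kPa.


P = nRT/V = 7.2590 * 8.314 * 698.0650 / 0.9180
= 42129.1484 / 0.9180 = 45892.3185 Pa = 45.8923 kPa

45.8923 kPa


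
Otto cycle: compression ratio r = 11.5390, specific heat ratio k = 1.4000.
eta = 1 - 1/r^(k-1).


r^(k-1) = 2.6599
eta = 1 - 1/2.6599 = 0.6240 = 62.4048%

62.4048%


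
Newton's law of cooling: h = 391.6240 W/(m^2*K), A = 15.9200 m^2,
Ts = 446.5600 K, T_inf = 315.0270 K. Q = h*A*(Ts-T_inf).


dT = 131.5330 K
Q = 391.6240 * 15.9200 * 131.5330 = 820062.7551 W

820062.7551 W


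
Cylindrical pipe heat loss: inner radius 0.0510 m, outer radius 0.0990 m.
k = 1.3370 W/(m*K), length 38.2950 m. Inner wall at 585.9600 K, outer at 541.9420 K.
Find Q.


dT = 44.0180 K
ln(ro/ri) = 0.6633
Q = 2*pi*1.3370*38.2950*44.0180 / 0.6633 = 21348.9954 W

21348.9954 W


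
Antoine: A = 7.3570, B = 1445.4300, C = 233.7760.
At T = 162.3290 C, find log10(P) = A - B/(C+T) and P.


C+T = 396.1050
B/(C+T) = 3.6491
log10(P) = 7.3570 - 3.6491 = 3.7079
P = 10^3.7079 = 5103.7784 mmHg

5103.7784 mmHg


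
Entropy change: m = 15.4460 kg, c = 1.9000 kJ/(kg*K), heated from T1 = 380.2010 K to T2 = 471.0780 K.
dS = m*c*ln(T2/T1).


T2/T1 = 1.2390
ln(T2/T1) = 0.2143
dS = 15.4460 * 1.9000 * 0.2143 = 6.2898 kJ/K

6.2898 kJ/K


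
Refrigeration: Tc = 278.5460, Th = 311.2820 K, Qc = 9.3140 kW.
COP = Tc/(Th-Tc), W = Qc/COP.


COP = 278.5460 / 32.7360 = 8.5089
W = 9.3140 / 8.5089 = 1.0946 kW

COP = 8.5089, W = 1.0946 kW


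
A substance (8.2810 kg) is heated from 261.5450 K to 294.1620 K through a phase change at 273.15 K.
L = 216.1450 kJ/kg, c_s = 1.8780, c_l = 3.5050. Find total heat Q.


Q1 (sensible, solid) = 8.2810 * 1.8780 * 11.6050 = 180.4777 kJ
Q2 (latent) = 8.2810 * 216.1450 = 1789.8967 kJ
Q3 (sensible, liquid) = 8.2810 * 3.5050 * 21.0120 = 609.8713 kJ
Q_total = 2580.2457 kJ

2580.2457 kJ


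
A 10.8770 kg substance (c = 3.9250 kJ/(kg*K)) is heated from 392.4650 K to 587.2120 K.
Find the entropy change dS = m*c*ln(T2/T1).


T2/T1 = 1.4962
ln(T2/T1) = 0.4029
dS = 10.8770 * 3.9250 * 0.4029 = 17.2023 kJ/K

17.2023 kJ/K


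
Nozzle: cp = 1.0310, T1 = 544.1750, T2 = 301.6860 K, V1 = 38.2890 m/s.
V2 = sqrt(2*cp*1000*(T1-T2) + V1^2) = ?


dT = 242.4890 K
2*cp*1000*dT = 500012.3180
V1^2 = 1466.0475
V2 = sqrt(501478.3655) = 708.1514 m/s

708.1514 m/s


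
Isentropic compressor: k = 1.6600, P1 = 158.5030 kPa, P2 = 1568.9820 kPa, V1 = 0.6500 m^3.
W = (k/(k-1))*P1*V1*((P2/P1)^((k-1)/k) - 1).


(k-1)/k = 0.3976
(P2/P1)^exp = 2.4879
W = 2.5152 * 158.5030 * 0.6500 * (2.4879 - 1) = 385.5575 kJ

385.5575 kJ


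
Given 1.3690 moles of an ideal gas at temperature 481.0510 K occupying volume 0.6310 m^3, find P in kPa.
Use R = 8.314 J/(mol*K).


P = nRT/V = 1.3690 * 8.314 * 481.0510 / 0.6310
= 5475.2580 / 0.6310 = 8677.1126 Pa = 8.6771 kPa

8.6771 kPa


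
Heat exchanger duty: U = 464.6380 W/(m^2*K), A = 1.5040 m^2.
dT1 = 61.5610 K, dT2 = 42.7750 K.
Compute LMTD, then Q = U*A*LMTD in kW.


LMTD = 51.5993 K
Q = 464.6380 * 1.5040 * 51.5993 = 36058.3906 W = 36.0584 kW

36.0584 kW


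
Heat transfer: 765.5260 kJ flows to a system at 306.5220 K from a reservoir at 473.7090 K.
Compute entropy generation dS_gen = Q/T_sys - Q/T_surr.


dS_sys = 765.5260/306.5220 = 2.4975 kJ/K
dS_surr = -765.5260/473.7090 = -1.6160 kJ/K
dS_gen = 2.4975 - 1.6160 = 0.8814 kJ/K (irreversible)

dS_gen = 0.8814 kJ/K, irreversible


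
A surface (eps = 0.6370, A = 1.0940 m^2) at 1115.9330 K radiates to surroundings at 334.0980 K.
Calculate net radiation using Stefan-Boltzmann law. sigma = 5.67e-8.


T^4 = 1.5508e+12
Tsurr^4 = 1.2459e+10
Q = 0.6370 * 5.67e-8 * 1.0940 * 1.5383e+12 = 60783.9602 W

60783.9602 W


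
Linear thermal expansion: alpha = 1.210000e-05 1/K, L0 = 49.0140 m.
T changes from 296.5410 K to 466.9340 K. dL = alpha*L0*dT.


dT = 170.3930 K
dL = 1.210000e-05 * 49.0140 * 170.3930 = 0.101055 m
L_final = 49.115055 m

dL = 0.101055 m


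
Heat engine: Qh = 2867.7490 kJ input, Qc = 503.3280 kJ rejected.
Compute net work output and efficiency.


W = 2867.7490 - 503.3280 = 2364.4210 kJ
eta = 2364.4210 / 2867.7490 = 0.8245 = 82.4487%

W = 2364.4210 kJ, eta = 82.4487%


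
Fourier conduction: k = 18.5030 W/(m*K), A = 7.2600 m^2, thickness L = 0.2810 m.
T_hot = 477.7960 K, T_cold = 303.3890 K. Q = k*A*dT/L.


dT = 174.4070 K
Q = 18.5030 * 7.2600 * 174.4070 / 0.2810 = 83375.0988 W

83375.0988 W


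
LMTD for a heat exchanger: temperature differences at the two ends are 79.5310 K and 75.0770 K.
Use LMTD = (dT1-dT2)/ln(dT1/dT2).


dT1/dT2 = 1.0593
ln(dT1/dT2) = 0.0576
LMTD = 4.4540 / 0.0576 = 77.2826 K

77.2826 K


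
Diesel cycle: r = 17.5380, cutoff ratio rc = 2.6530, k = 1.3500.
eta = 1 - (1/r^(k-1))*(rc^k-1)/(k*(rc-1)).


r^(k-1) = 2.7252
rc^k = 3.7329
eta = 0.5506 = 55.0611%

55.0611%


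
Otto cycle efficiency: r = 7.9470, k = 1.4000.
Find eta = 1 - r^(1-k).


r^(k-1) = 2.2913
eta = 1 - 1/2.2913 = 0.5636 = 56.3566%

56.3566%


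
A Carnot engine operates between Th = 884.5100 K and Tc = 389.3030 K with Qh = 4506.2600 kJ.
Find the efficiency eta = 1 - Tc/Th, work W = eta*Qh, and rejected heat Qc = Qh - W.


eta = 1 - 389.3030/884.5100 = 0.5599
W = 0.5599 * 4506.2600 = 2522.9014 kJ
Qc = 4506.2600 - 2522.9014 = 1983.3586 kJ

eta = 55.9866%, W = 2522.9014 kJ, Qc = 1983.3586 kJ


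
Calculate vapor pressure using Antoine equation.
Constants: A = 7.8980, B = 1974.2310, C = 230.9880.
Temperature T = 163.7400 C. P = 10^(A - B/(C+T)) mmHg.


C+T = 394.7280
B/(C+T) = 5.0015
log10(P) = 7.8980 - 5.0015 = 2.8965
P = 10^2.8965 = 787.9575 mmHg

787.9575 mmHg


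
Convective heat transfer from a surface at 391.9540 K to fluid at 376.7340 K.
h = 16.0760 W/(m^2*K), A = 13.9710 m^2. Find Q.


dT = 15.2200 K
Q = 16.0760 * 13.9710 * 15.2200 = 3418.3785 W

3418.3785 W


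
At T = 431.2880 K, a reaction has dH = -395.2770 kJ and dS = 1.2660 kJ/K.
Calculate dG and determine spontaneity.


T*dS = 431.2880 * 1.2660 = 546.0106 kJ
dG = -395.2770 - 546.0106 = -941.2876 kJ (spontaneous)

dG = -941.2876 kJ, spontaneous


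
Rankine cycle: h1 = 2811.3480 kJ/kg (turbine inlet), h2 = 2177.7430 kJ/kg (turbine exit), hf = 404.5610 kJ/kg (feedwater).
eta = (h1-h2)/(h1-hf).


W = 633.6050 kJ/kg
Q_in = 2406.7870 kJ/kg
eta = 0.2633 = 26.3258%

eta = 26.3258%


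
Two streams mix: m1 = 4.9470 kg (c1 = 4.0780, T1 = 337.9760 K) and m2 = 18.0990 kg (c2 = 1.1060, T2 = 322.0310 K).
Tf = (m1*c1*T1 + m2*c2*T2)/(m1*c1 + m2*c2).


num = 13264.5361
den = 40.1914
Tf = 330.0345 K

330.0345 K


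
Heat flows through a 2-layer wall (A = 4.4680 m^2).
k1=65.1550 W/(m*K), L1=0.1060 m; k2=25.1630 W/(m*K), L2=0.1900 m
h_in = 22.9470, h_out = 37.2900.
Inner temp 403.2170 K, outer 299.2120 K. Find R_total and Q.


R_conv_in = 1/(22.9470*4.4680) = 0.0098
R_1 = 0.1060/(65.1550*4.4680) = 0.0004
R_2 = 0.1900/(25.1630*4.4680) = 0.0017
R_conv_out = 1/(37.2900*4.4680) = 0.0060
R_total = 0.0178 K/W
Q = 104.0050 / 0.0178 = 5839.8362 W

R_total = 0.0178 K/W, Q = 5839.8362 W


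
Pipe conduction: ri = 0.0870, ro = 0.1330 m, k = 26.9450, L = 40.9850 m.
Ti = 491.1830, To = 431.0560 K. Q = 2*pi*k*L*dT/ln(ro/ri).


dT = 60.1270 K
ln(ro/ri) = 0.4244
Q = 2*pi*26.9450*40.9850*60.1270 / 0.4244 = 982958.5223 W

982958.5223 W


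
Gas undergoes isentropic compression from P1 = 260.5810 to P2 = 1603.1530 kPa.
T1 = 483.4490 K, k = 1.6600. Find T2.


(k-1)/k = 0.3976
(P2/P1)^exp = 2.0593
T2 = 483.4490 * 2.0593 = 995.5482 K

995.5482 K


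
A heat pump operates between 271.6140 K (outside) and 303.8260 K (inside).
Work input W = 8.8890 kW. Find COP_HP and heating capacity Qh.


COP = 303.8260 / 32.2120 = 9.4321
Qh = 9.4321 * 8.8890 = 83.8417 kW

COP = 9.4321, Qh = 83.8417 kW


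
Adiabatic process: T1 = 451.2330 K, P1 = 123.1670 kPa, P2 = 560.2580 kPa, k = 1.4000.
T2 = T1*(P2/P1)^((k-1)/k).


(k-1)/k = 0.2857
(P2/P1)^exp = 1.5416
T2 = 451.2330 * 1.5416 = 695.6175 K

695.6175 K


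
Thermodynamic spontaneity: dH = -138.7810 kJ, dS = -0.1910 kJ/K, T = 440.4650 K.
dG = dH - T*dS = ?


T*dS = 440.4650 * -0.1910 = -84.1288 kJ
dG = -138.7810 + 84.1288 = -54.6522 kJ (spontaneous)

dG = -54.6522 kJ, spontaneous


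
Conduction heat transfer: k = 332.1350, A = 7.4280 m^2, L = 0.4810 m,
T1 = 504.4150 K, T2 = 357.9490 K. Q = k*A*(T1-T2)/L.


dT = 146.4660 K
Q = 332.1350 * 7.4280 * 146.4660 / 0.4810 = 751239.2722 W

751239.2722 W


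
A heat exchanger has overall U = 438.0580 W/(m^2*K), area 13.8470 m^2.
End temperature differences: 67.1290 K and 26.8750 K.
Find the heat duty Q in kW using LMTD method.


LMTD = 43.9733 K
Q = 438.0580 * 13.8470 * 43.9733 = 266732.6118 W = 266.7326 kW

266.7326 kW


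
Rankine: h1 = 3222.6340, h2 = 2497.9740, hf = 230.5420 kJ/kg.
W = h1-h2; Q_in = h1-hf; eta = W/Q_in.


W = 724.6600 kJ/kg
Q_in = 2992.0920 kJ/kg
eta = 0.2422 = 24.2192%

eta = 24.2192%


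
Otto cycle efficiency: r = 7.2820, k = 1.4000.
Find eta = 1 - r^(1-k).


r^(k-1) = 2.2126
eta = 1 - 1/2.2126 = 0.5480 = 54.8040%

54.8040%


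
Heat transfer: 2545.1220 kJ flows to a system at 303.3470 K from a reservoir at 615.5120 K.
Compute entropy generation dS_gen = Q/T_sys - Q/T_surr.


dS_sys = 2545.1220/303.3470 = 8.3901 kJ/K
dS_surr = -2545.1220/615.5120 = -4.1350 kJ/K
dS_gen = 8.3901 - 4.1350 = 4.2552 kJ/K (irreversible)

dS_gen = 4.2552 kJ/K, irreversible


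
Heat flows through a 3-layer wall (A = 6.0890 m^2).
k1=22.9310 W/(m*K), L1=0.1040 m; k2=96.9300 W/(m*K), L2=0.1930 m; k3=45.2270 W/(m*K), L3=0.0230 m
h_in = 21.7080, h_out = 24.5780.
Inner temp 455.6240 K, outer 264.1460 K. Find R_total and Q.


R_conv_in = 1/(21.7080*6.0890) = 0.0076
R_1 = 0.1040/(22.9310*6.0890) = 0.0007
R_2 = 0.1930/(96.9300*6.0890) = 0.0003
R_3 = 0.0230/(45.2270*6.0890) = 8.3519e-05
R_conv_out = 1/(24.5780*6.0890) = 0.0067
R_total = 0.0154 K/W
Q = 191.4780 / 0.0154 = 12431.3590 W

R_total = 0.0154 K/W, Q = 12431.3590 W


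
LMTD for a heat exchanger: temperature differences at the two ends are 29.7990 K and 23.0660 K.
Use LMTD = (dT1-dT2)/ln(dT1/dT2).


dT1/dT2 = 1.2919
ln(dT1/dT2) = 0.2561
LMTD = 6.7330 / 0.2561 = 26.2890 K

26.2890 K


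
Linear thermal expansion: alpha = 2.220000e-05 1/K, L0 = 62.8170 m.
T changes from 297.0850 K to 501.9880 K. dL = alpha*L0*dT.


dT = 204.9030 K
dL = 2.220000e-05 * 62.8170 * 204.9030 = 0.285745 m
L_final = 63.102745 m

dL = 0.285745 m


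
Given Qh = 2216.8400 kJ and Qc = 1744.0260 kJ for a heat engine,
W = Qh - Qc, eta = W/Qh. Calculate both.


W = 2216.8400 - 1744.0260 = 472.8140 kJ
eta = 472.8140 / 2216.8400 = 0.2133 = 21.3283%

W = 472.8140 kJ, eta = 21.3283%


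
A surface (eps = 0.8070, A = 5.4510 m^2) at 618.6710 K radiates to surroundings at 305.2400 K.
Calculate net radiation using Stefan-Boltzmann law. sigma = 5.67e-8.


T^4 = 1.4650e+11
Tsurr^4 = 8.6809e+09
Q = 0.8070 * 5.67e-8 * 5.4510 * 1.3782e+11 = 34375.0724 W

34375.0724 W


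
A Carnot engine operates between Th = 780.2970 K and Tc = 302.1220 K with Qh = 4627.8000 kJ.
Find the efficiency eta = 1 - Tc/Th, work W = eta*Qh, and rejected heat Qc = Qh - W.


eta = 1 - 302.1220/780.2970 = 0.6128
W = 0.6128 * 4627.8000 = 2835.9692 kJ
Qc = 4627.8000 - 2835.9692 = 1791.8308 kJ

eta = 61.2812%, W = 2835.9692 kJ, Qc = 1791.8308 kJ


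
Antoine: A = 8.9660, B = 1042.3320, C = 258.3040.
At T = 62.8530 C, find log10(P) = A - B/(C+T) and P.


C+T = 321.1570
B/(C+T) = 3.2456
log10(P) = 8.9660 - 3.2456 = 5.7204
P = 10^5.7204 = 525348.1435 mmHg

525348.1435 mmHg


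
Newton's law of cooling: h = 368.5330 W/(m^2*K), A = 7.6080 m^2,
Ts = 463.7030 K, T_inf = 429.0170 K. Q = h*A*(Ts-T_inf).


dT = 34.6860 K
Q = 368.5330 * 7.6080 * 34.6860 = 97252.5743 W

97252.5743 W


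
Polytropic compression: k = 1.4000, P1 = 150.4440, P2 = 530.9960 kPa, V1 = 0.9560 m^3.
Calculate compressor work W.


(k-1)/k = 0.2857
(P2/P1)^exp = 1.4338
W = 3.5000 * 150.4440 * 0.9560 * (1.4338 - 1) = 218.3717 kJ

218.3717 kJ


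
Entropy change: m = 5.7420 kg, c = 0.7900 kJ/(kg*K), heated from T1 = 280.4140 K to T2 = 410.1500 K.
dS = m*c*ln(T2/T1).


T2/T1 = 1.4627
ln(T2/T1) = 0.3803
dS = 5.7420 * 0.7900 * 0.3803 = 1.7249 kJ/K

1.7249 kJ/K


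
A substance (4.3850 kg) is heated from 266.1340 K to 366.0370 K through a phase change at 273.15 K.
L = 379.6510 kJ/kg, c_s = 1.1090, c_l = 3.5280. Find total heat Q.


Q1 (sensible, solid) = 4.3850 * 1.1090 * 7.0160 = 34.1186 kJ
Q2 (latent) = 4.3850 * 379.6510 = 1664.7696 kJ
Q3 (sensible, liquid) = 4.3850 * 3.5280 * 92.8870 = 1436.9879 kJ
Q_total = 3135.8761 kJ

3135.8761 kJ


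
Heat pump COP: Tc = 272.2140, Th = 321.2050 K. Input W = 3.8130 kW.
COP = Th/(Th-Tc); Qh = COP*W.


COP = 321.2050 / 48.9910 = 6.5564
Qh = 6.5564 * 3.8130 = 24.9996 kW

COP = 6.5564, Qh = 24.9996 kW


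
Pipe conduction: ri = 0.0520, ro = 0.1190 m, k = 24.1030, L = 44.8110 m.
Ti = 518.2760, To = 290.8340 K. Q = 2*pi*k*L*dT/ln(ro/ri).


dT = 227.4420 K
ln(ro/ri) = 0.8279
Q = 2*pi*24.1030*44.8110*227.4420 / 0.8279 = 1864399.5858 W

1864399.5858 W


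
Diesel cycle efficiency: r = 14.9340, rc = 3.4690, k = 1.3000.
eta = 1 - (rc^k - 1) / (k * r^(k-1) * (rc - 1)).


r^(k-1) = 2.2504
rc^k = 5.0381
eta = 0.4409 = 44.0940%

44.0940%


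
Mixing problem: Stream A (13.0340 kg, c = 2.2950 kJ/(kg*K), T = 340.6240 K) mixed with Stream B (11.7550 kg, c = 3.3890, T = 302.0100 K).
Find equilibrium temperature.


num = 22220.4782
den = 69.7507
Tf = 318.5699 K

318.5699 K


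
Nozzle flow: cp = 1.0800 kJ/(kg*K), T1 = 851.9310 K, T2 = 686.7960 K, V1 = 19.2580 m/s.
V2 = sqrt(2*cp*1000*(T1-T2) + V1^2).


dT = 165.1350 K
2*cp*1000*dT = 356691.6000
V1^2 = 370.8706
V2 = sqrt(357062.4706) = 597.5470 m/s

597.5470 m/s


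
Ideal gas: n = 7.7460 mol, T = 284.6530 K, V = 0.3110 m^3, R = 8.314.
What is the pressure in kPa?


P = nRT/V = 7.7460 * 8.314 * 284.6530 / 0.3110
= 18331.7227 / 0.3110 = 58944.4458 Pa = 58.9444 kPa

58.9444 kPa


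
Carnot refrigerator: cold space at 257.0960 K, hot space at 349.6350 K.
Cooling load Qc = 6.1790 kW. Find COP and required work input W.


COP = 257.0960 / 92.5390 = 2.7782
W = 6.1790 / 2.7782 = 2.2241 kW

COP = 2.7782, W = 2.2241 kW


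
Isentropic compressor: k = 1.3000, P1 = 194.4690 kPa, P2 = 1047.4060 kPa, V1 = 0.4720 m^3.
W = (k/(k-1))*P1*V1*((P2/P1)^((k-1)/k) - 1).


(k-1)/k = 0.2308
(P2/P1)^exp = 1.4749
W = 4.3333 * 194.4690 * 0.4720 * (1.4749 - 1) = 188.8809 kJ

188.8809 kJ


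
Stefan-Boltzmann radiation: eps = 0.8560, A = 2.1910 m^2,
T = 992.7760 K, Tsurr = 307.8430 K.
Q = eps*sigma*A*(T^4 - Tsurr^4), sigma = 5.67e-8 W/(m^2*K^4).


T^4 = 9.7142e+11
Tsurr^4 = 8.9808e+09
Q = 0.8560 * 5.67e-8 * 2.1910 * 9.6243e+11 = 102345.9130 W

102345.9130 W


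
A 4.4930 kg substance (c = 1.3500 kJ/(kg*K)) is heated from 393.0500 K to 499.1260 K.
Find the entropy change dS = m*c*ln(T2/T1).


T2/T1 = 1.2699
ln(T2/T1) = 0.2389
dS = 4.4930 * 1.3500 * 0.2389 = 1.4492 kJ/K

1.4492 kJ/K


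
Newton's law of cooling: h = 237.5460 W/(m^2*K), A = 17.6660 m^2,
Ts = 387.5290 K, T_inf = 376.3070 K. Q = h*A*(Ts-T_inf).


dT = 11.2220 K
Q = 237.5460 * 17.6660 * 11.2220 = 47092.9843 W

47092.9843 W


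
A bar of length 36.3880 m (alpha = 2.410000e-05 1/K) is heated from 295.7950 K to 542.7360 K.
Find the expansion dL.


dT = 246.9410 K
dL = 2.410000e-05 * 36.3880 * 246.9410 = 0.216555 m
L_final = 36.604555 m

dL = 0.216555 m


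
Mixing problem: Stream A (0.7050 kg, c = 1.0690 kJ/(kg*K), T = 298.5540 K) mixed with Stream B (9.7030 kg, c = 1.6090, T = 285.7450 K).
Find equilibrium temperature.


num = 4686.0910
den = 16.3658
Tf = 286.3349 K

286.3349 K


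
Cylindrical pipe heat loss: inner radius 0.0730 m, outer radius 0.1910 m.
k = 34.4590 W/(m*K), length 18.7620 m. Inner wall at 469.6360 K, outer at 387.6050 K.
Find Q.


dT = 82.0310 K
ln(ro/ri) = 0.9618
Q = 2*pi*34.4590*18.7620*82.0310 / 0.9618 = 346456.3993 W

346456.3993 W


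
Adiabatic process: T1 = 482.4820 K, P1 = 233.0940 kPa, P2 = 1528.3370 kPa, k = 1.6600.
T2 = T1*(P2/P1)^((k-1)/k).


(k-1)/k = 0.3976
(P2/P1)^exp = 2.1121
T2 = 482.4820 * 2.1121 = 1019.0334 K

1019.0334 K


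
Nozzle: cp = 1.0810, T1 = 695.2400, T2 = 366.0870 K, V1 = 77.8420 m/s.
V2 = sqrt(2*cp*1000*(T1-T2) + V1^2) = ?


dT = 329.1530 K
2*cp*1000*dT = 711628.7860
V1^2 = 6059.3770
V2 = sqrt(717688.1630) = 847.1648 m/s

847.1648 m/s
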